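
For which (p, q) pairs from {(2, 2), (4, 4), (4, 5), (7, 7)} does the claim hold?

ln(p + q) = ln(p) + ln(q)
(2, 2)

Testing each pair:
(2, 2): LHS = ln(4) ≈ 1.386, RHS = 2·ln(2) ≈ 1.386 → holds
(4, 4): LHS = ln(8) ≈ 2.079, RHS = 2·ln(4) ≈ 2.773 → fails
(4, 5): LHS = ln(9) ≈ 2.197, RHS = ln(4) + ln(5) ≈ 2.996 → fails
(7, 7): LHS = ln(14) ≈ 2.639, RHS = 2·ln(7) ≈ 3.892 → fails

1 of 4 pairs satisfies the claim.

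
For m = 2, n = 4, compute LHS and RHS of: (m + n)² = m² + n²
LHS = (2 + 4)² = 36
RHS = 2² + 4² = 20

LHS ≠ RHS, so the equation does not hold here.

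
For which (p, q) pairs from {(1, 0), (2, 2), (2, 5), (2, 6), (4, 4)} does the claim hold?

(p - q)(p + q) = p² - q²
All pairs

Testing each pair:
(1, 0): LHS = 1, RHS = 1 → holds
(2, 2): LHS = 0, RHS = 0 → holds
(2, 5): LHS = -21, RHS = -21 → holds
(2, 6): LHS = -32, RHS = -32 → holds
(4, 4): LHS = 0, RHS = 0 → holds

Every pair satisfies the claim.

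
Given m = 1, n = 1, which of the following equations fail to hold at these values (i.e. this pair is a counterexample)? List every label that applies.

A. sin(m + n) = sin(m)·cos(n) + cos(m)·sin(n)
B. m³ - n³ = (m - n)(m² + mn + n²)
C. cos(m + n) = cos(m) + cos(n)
C

Evaluating each claim at the given values:
A. LHS = sin(2) ≈ 0.9093, RHS = 2·sin(1)·cos(1) ≈ 0.9093 → holds here (LHS = RHS)
B. LHS = 0, RHS = 0 → holds here (LHS = RHS)
C. LHS = cos(2) ≈ -0.4161, RHS = 2·cos(1) ≈ 1.081 → fails here (LHS ≠ RHS)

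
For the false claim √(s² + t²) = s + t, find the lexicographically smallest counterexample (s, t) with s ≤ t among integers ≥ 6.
(s, t) = (6, 6)

Substituting (6, 6) into the claim:
LHS = √(6² + 6²) = 6·√(2) ≈ 8.485
RHS = 6 + 6 = 12

Since LHS ≠ RHS, this pair disproves the claim, and no lexicographically smaller pair (s ≤ t, integers ≥ 6) does.

For instance (6, 10) is also a counterexample (LHS = 2·√(34) ≈ 11.66, RHS = 16), but it's lexicographically larger.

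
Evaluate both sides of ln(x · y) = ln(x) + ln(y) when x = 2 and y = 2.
LHS = ln(2 · 2) = ln(4) ≈ 1.386
RHS = ln(2) + ln(2) = 2·ln(2) ≈ 1.386

LHS = RHS: the two sides agree.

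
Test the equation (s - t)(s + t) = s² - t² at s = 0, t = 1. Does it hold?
Holds

Substituting s = 0, t = 1:

LHS = (0 - 1)(0 + 1) = -1
RHS = 0² - 1² = -1

LHS = RHS, so the equation holds at this point.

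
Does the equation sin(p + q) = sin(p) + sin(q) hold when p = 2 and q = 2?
Substituting p = 2, q = 2:

LHS = sin(2 + 2) = sin(4) ≈ -0.7568
RHS = sin(2) + sin(2) = 2·sin(2) ≈ 1.819

LHS ≠ RHS, so the equation does not hold at this point.

Answer: Fails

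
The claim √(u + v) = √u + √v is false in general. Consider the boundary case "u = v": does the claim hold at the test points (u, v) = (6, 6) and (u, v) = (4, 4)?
At (6, 6): LHS = 2·√(3) ≈ 3.464 ≠ RHS = 2·√(6) ≈ 4.899
At (4, 4): LHS = 2·√(2) ≈ 2.828 ≠ RHS = 4

Answer: No, fails at both test points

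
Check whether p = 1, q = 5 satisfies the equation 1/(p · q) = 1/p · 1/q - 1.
Fails

Substituting p = 1, q = 5:

LHS = 1/(1 · 5) = 1/5
RHS = 1/1 · 1/5 - 1 = -4/5

LHS ≠ RHS, so the equation does not hold at this point.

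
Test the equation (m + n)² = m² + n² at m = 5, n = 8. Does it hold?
Fails

Substituting m = 5, n = 8:

LHS = (5 + 8)² = 169
RHS = 5² + 8² = 89

LHS ≠ RHS, so the equation does not hold at this point.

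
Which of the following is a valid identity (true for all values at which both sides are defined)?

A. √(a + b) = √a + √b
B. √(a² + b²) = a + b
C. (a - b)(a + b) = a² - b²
A: fails at (3, 4) — LHS = √(7) ≈ 2.646, RHS = √(3) + 2 ≈ 3.732.
B: fails at (1, 2) — LHS = √(5) ≈ 2.236, RHS = 3.
C: holds — e.g. at (2, 3), both sides equal -5.

Answer: C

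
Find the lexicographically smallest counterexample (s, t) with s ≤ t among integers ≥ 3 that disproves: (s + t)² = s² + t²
(s, t) = (3, 3)

Substituting (3, 3) into the claim:
LHS = (3 + 3)² = 36
RHS = 3² + 3² = 18

Since LHS ≠ RHS, this pair disproves the claim, and no lexicographically smaller pair (s ≤ t, integers ≥ 3) does.

For instance (3, 9) is also a counterexample (LHS = 144, RHS = 90), but it's lexicographically larger.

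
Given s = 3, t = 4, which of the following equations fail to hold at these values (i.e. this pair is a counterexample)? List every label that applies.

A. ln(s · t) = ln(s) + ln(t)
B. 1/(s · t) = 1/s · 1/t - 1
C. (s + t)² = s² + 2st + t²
B

Evaluating each claim at the given values:
A. LHS = ln(12) ≈ 2.485, RHS = ln(3) + ln(4) ≈ 2.485 → holds here (LHS = RHS)
B. LHS = 1/12, RHS = -11/12 → fails here (LHS ≠ RHS)
C. LHS = 49, RHS = 49 → holds here (LHS = RHS)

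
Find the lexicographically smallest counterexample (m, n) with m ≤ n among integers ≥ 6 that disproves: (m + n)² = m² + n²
Substituting (6, 6) into the claim:
LHS = (6 + 6)² = 144
RHS = 6² + 6² = 72

Since LHS ≠ RHS, this pair disproves the claim, and no lexicographically smaller pair (m ≤ n, integers ≥ 6) does.

For instance (11, 11) is also a counterexample (LHS = 484, RHS = 242), but it's lexicographically larger.

Answer: (m, n) = (6, 6)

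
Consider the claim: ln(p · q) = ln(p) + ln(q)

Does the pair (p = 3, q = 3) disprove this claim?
Substituting p = 3, q = 3:
LHS = ln(3 · 3) = ln(9) ≈ 2.197
RHS = ln(3) + ln(3) = 2·ln(3) ≈ 2.197

The sides agree, so this pair does not disprove the claim.

Answer: No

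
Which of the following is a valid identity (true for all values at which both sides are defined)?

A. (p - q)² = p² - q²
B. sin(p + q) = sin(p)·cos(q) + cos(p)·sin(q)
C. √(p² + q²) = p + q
B

A: fails at (3, 7) — LHS = 16, RHS = -40.
B: holds — e.g. at (2, 2), both sides equal sin(4) ≈ -0.7568.
C: fails at (1, 4) — LHS = √(17) ≈ 4.123, RHS = 5.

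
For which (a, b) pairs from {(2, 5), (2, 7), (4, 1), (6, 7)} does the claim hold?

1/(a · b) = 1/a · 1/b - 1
None

Testing each pair:
(2, 5): LHS = 1/10, RHS = -9/10 → fails
(2, 7): LHS = 1/14, RHS = -13/14 → fails
(4, 1): LHS = 1/4, RHS = -3/4 → fails
(6, 7): LHS = 1/42, RHS = -41/42 → fails

No pair satisfies the claim.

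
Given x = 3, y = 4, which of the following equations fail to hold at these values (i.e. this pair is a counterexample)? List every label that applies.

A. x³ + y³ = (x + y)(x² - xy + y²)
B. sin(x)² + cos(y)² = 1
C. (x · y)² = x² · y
Evaluating each claim at the given values:
A. LHS = 91, RHS = 91 → holds here (LHS = RHS)
B. LHS = sin(3)² + cos(4)² ≈ 0.4472, RHS = 1 → fails here (LHS ≠ RHS)
C. LHS = 144, RHS = 36 → fails here (LHS ≠ RHS)

Answer: B, C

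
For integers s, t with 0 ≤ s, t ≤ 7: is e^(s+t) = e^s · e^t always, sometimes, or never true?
The identity holds for every pair in the range. For instance at (s, t) = (0, 5): both sides equal e^5 ≈ 148.4.

Answer: Always true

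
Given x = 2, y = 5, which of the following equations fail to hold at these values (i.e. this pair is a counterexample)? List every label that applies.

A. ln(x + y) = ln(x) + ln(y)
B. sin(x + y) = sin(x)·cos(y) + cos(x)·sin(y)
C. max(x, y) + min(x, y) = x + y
A

Evaluating each claim at the given values:
A. LHS = ln(7) ≈ 1.946, RHS = ln(2) + ln(5) ≈ 2.303 → fails here (LHS ≠ RHS)
B. LHS = sin(7) ≈ 0.657, RHS = sin(2)·cos(5) + sin(5)·cos(2) ≈ 0.657 → holds here (LHS = RHS)
C. LHS = 7, RHS = 7 → holds here (LHS = RHS)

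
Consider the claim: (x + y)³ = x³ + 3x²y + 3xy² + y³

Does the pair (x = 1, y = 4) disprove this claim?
Substituting x = 1, y = 4:
LHS = (1 + 4)³ = 125
RHS = 1³ + 3·1²·4 + 3·1·4² + 4³ = 125

The sides agree, so this pair does not disprove the claim.

Answer: No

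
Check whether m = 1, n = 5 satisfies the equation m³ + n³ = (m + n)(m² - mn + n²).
Substituting m = 1, n = 5:

LHS = 1³ + 5³ = 126
RHS = (1 + 5)(1² - 1·5 + 5²) = 126

LHS = RHS, so the equation holds at this point.

Answer: Holds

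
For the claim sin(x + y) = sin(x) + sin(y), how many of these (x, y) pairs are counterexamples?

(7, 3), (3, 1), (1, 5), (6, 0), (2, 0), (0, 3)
3

Testing each pair:
(7, 3): LHS = sin(10) ≈ -0.544, RHS = sin(3) + sin(7) ≈ 0.7981 → counterexample
(3, 1): LHS = sin(4) ≈ -0.7568, RHS = sin(3) + sin(1) ≈ 0.9826 → counterexample
(1, 5): LHS = sin(6) ≈ -0.2794, RHS = sin(5) + sin(1) ≈ -0.1175 → counterexample
(6, 0): LHS = sin(6) ≈ -0.2794, RHS = sin(6) ≈ -0.2794 → satisfies claim
(2, 0): LHS = sin(2) ≈ 0.9093, RHS = sin(2) ≈ 0.9093 → satisfies claim
(0, 3): LHS = sin(3) ≈ 0.1411, RHS = sin(3) ≈ 0.1411 → satisfies claim

That makes 3 counterexamples.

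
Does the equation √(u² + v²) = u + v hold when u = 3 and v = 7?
Substituting u = 3, v = 7:

LHS = √(3² + 7²) = √(58) ≈ 7.616
RHS = 3 + 7 = 10

LHS ≠ RHS, so the equation does not hold at this point.

Answer: Fails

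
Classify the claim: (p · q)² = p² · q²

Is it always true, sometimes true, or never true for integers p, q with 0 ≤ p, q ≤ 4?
The identity holds for every pair in the range. For instance at (p, q) = (4, 0): both sides equal 0.

Answer: Always true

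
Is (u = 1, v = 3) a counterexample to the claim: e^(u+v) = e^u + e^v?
Yes

Substituting u = 1, v = 3:
LHS = e^(1+3) = e^4 ≈ 54.6
RHS = e^1 + e^3 = e + e^3 ≈ 22.8

Since LHS ≠ RHS, this pair disproves the claim.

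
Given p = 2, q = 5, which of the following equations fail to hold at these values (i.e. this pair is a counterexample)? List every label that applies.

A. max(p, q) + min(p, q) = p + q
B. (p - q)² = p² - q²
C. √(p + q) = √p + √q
Evaluating each claim at the given values:
A. LHS = 7, RHS = 7 → holds here (LHS = RHS)
B. LHS = 9, RHS = -21 → fails here (LHS ≠ RHS)
C. LHS = √(7) ≈ 2.646, RHS = √(2) + √(5) ≈ 3.65 → fails here (LHS ≠ RHS)

Answer: B, C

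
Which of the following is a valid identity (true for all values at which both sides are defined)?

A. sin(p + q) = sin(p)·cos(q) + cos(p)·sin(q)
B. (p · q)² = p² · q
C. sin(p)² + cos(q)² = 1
A: holds — e.g. at (4, 6), both sides equal sin(10) ≈ -0.544.
B: fails at (4, 4) — LHS = 256, RHS = 64.
C: fails at (5, 8) — LHS = cos(8)² + sin(5)² ≈ 0.9407, RHS = 1.

Answer: A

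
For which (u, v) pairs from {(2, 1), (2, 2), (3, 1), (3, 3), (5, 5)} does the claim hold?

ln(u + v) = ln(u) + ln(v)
(2, 2)

Testing each pair:
(2, 1): LHS = ln(3) ≈ 1.099, RHS = ln(2) ≈ 0.6931 → fails
(2, 2): LHS = ln(4) ≈ 1.386, RHS = 2·ln(2) ≈ 1.386 → holds
(3, 1): LHS = ln(4) ≈ 1.386, RHS = ln(3) ≈ 1.099 → fails
(3, 3): LHS = ln(6) ≈ 1.792, RHS = 2·ln(3) ≈ 2.197 → fails
(5, 5): LHS = ln(10) ≈ 2.303, RHS = 2·ln(5) ≈ 3.219 → fails

1 of 5 pairs satisfies the claim.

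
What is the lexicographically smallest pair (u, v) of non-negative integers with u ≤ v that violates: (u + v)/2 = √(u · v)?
(u, v) = (0, 1)

At (0, 0): both sides equal 0, so it holds there.

Substituting (0, 1) into the claim:
LHS = (0 + 1)/2 = 1/2
RHS = √(0 · 1) = 0

Since LHS ≠ RHS, this pair disproves the claim, and no lexicographically smaller pair (u ≤ v, non-negative integers) does.

For instance (0, 7) is also a counterexample (LHS = 7/2, RHS = 0), but it's lexicographically larger.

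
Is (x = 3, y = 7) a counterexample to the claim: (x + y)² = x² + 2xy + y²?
No

Substituting x = 3, y = 7:
LHS = (3 + 7)² = 100
RHS = 3² + 2·3·7 + 7² = 100

The sides agree, so this pair does not disprove the claim.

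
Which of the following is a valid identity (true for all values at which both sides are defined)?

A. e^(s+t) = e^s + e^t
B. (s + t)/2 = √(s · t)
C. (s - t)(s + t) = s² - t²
C

A: fails at (6, 7) — LHS = e^13 ≈ 442413.4, RHS = e^6 + e^7 ≈ 1500.
B: fails at (3, 7) — LHS = 5, RHS = √(21) ≈ 4.583.
C: holds — e.g. at (1, 3), both sides equal -8.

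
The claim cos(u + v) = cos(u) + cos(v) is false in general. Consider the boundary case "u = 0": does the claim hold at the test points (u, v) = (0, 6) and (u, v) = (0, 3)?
At (0, 6): LHS = cos(6) ≈ 0.9602 ≠ RHS = cos(6) + 1 ≈ 1.96
At (0, 3): LHS = cos(3) ≈ -0.99 ≠ RHS = cos(3) + 1 ≈ 0.01001

Answer: No, fails at both test points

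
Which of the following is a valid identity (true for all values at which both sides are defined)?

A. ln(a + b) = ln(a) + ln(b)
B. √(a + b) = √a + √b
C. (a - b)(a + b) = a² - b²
C

A: fails at (4, 6) — LHS = ln(10) ≈ 2.303, RHS = ln(4) + ln(6) ≈ 3.178.
B: fails at (4, 5) — LHS = 3, RHS = 2 + √(5) ≈ 4.236.
C: holds — e.g. at (2, 5), both sides equal -21.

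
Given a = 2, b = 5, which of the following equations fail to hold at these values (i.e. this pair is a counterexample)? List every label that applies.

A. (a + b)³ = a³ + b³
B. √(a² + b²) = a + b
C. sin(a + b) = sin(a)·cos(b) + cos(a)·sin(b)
A, B

Evaluating each claim at the given values:
A. LHS = 343, RHS = 133 → fails here (LHS ≠ RHS)
B. LHS = √(29) ≈ 5.385, RHS = 7 → fails here (LHS ≠ RHS)
C. LHS = sin(7) ≈ 0.657, RHS = sin(2)·cos(5) + sin(5)·cos(2) ≈ 0.657 → holds here (LHS = RHS)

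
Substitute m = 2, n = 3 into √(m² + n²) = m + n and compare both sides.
LHS = √(2² + 3²) = √(13) ≈ 3.606
RHS = 2 + 3 = 5

LHS ≠ RHS (they differ by about 1.394), so the equation does not hold here.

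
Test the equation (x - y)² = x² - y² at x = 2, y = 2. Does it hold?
Holds

Substituting x = 2, y = 2:

LHS = (2 - 2)² = 0
RHS = 2² - 2² = 0

LHS = RHS, so the equation holds at this point.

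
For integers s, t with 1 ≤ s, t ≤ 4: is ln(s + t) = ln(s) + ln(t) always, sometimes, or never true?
It holds at (s, t) = (2, 2) (both sides equal ln(4) ≈ 1.386), but fails at (s, t) = (2, 4) (LHS = ln(6) ≈ 1.792, RHS = ln(2) + ln(4) ≈ 2.079).

Answer: Sometimes true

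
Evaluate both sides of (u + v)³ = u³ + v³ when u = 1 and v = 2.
LHS = (1 + 2)³ = 27
RHS = 1³ + 2³ = 9

LHS ≠ RHS, so the equation does not hold here.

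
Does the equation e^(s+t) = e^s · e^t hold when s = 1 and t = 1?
Substituting s = 1, t = 1:

LHS = e^(1+1) = e^2 ≈ 7.389
RHS = e^1 · e^1 = e^2 ≈ 7.389

LHS = RHS, so the equation holds at this point.

Answer: Holds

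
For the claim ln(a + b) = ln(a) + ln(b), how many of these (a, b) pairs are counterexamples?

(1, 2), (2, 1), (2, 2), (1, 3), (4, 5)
4

Testing each pair:
(1, 2): LHS = ln(3) ≈ 1.099, RHS = ln(2) ≈ 0.6931 → counterexample
(2, 1): LHS = ln(3) ≈ 1.099, RHS = ln(2) ≈ 0.6931 → counterexample
(2, 2): LHS = ln(4) ≈ 1.386, RHS = 2·ln(2) ≈ 1.386 → satisfies claim
(1, 3): LHS = ln(4) ≈ 1.386, RHS = ln(3) ≈ 1.099 → counterexample
(4, 5): LHS = ln(9) ≈ 2.197, RHS = ln(4) + ln(5) ≈ 2.996 → counterexample

That makes 4 counterexamples.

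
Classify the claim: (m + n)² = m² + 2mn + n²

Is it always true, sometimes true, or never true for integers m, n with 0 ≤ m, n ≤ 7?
The identity holds for every pair in the range. For instance at (m, n) = (0, 5): both sides equal 25.

Answer: Always true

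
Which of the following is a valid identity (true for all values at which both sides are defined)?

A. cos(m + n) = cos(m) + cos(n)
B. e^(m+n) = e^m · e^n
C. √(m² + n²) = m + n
A: fails at (3, 4) — LHS = cos(7) ≈ 0.7539, RHS = cos(3) + cos(4) ≈ -1.644.
B: holds — e.g. at (0, 1), both sides equal e ≈ 2.718.
C: fails at (6, 7) — LHS = √(85) ≈ 9.22, RHS = 13.

Answer: B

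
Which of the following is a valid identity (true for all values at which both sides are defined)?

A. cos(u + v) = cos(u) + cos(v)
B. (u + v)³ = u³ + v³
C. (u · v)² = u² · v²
C

A: fails at (3, 3) — LHS = cos(6) ≈ 0.9602, RHS = 2·cos(3) ≈ -1.98.
B: fails at (1, 3) — LHS = 64, RHS = 28.
C: holds — e.g. at (2, 4), both sides equal 64.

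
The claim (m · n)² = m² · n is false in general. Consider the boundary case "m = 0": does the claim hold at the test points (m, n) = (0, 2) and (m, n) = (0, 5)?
At (0, 2): LHS = 0, RHS = 0 → equal
At (0, 5): LHS = 0, RHS = 0 → equal

So the claim does hold at both of these boundary points, even though it is not an identity.

Answer: Yes, holds at both test points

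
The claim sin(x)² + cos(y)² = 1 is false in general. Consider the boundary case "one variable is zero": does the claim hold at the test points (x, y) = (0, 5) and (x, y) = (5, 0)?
At (0, 5): LHS = cos(5)² ≈ 0.08046 ≠ RHS = 1
At (5, 0): LHS = sin(5)² + 1 ≈ 1.92 ≠ RHS = 1

Answer: No, fails at both test points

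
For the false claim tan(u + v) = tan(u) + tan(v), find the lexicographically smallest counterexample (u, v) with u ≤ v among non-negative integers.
(u, v) = (1, 1)

At (0, 0): both sides equal 0, so it holds there.
At (0, 6): both sides equal tan(6) ≈ -0.291, so it holds there.

Substituting (1, 1) into the claim:
LHS = tan(1 + 1) = tan(2) ≈ -2.185
RHS = tan(1) + tan(1) = 2·tan(1) ≈ 3.115

Since LHS ≠ RHS, this pair disproves the claim, and no lexicographically smaller pair (u ≤ v, non-negative integers) does.

For instance (2, 4) is also a counterexample (LHS = tan(6) ≈ -0.291, RHS = tan(2) + tan(4) ≈ -1.027), but it's lexicographically larger.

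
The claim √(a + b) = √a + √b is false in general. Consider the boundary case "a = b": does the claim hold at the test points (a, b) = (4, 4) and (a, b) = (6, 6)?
No, fails at both test points

At (4, 4): LHS = 2·√(2) ≈ 2.828 ≠ RHS = 4
At (6, 6): LHS = 2·√(3) ≈ 3.464 ≠ RHS = 2·√(6) ≈ 4.899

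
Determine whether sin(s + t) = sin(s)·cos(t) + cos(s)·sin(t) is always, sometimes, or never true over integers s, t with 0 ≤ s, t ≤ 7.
The identity holds for every pair in the range. For instance at (s, t) = (0, 0): both sides equal 0.

Answer: Always true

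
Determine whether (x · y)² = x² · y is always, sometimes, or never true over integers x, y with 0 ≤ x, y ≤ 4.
It holds at (x, y) = (4, 0) (both sides equal 0), but fails at (x, y) = (2, 3) (LHS = 36, RHS = 12).

Answer: Sometimes true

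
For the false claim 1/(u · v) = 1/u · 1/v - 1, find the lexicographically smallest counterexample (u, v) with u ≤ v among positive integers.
Substituting (1, 1) into the claim:
LHS = 1/(1 · 1) = 1
RHS = 1/1 · 1/1 - 1 = 0

Since LHS ≠ RHS, this pair disproves the claim, and no lexicographically smaller pair (u ≤ v, positive integers) does.

For instance (6, 7) is also a counterexample (LHS = 1/42, RHS = -41/42), but it's lexicographically larger.

Answer: (u, v) = (1, 1)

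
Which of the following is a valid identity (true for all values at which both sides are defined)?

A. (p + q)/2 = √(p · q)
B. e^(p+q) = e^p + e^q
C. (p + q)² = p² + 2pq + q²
C

A: fails at (2, 4) — LHS = 3, RHS = 2·√(2) ≈ 2.828.
B: fails at (1, 4) — LHS = e^5 ≈ 148.4, RHS = e + e^4 ≈ 57.32.
C: holds — e.g. at (2, 3), both sides equal 25.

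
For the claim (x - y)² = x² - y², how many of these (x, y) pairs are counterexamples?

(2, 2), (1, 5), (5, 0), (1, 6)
Testing each pair:
(2, 2): LHS = 0, RHS = 0 → satisfies claim
(1, 5): LHS = 16, RHS = -24 → counterexample
(5, 0): LHS = 25, RHS = 25 → satisfies claim
(1, 6): LHS = 25, RHS = -35 → counterexample

That makes 2 counterexamples.

Answer: 2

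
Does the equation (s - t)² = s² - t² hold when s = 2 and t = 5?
Fails

Substituting s = 2, t = 5:

LHS = (2 - 5)² = 9
RHS = 2² - 5² = -21

LHS ≠ RHS, so the equation does not hold at this point.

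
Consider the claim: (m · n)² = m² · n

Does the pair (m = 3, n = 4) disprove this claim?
Yes

Substituting m = 3, n = 4:
LHS = (3 · 4)² = 144
RHS = 3² · 4 = 36

Since LHS ≠ RHS, this pair disproves the claim.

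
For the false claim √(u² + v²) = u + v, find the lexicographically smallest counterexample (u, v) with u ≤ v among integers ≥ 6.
Substituting (6, 6) into the claim:
LHS = √(6² + 6²) = 6·√(2) ≈ 8.485
RHS = 6 + 6 = 12

Since LHS ≠ RHS, this pair disproves the claim, and no lexicographically smaller pair (u ≤ v, integers ≥ 6) does.

For instance (7, 7) is also a counterexample (LHS = 7·√(2) ≈ 9.899, RHS = 14), but it's lexicographically larger.

Answer: (u, v) = (6, 6)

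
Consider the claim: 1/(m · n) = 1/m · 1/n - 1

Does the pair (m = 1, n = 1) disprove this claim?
Yes

Substituting m = 1, n = 1:
LHS = 1/(1 · 1) = 1
RHS = 1/1 · 1/1 - 1 = 0

Since LHS ≠ RHS, this pair disproves the claim.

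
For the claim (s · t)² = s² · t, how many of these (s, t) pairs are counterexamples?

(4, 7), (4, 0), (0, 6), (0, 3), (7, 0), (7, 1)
1

Testing each pair:
(4, 7): LHS = 784, RHS = 112 → counterexample
(4, 0): LHS = 0, RHS = 0 → satisfies claim
(0, 6): LHS = 0, RHS = 0 → satisfies claim
(0, 3): LHS = 0, RHS = 0 → satisfies claim
(7, 0): LHS = 0, RHS = 0 → satisfies claim
(7, 1): LHS = 49, RHS = 49 → satisfies claim

That makes 1 counterexample.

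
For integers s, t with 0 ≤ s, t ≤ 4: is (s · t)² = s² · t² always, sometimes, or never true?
Always true

The identity holds for every pair in the range. For instance at (s, t) = (1, 2): both sides equal 4.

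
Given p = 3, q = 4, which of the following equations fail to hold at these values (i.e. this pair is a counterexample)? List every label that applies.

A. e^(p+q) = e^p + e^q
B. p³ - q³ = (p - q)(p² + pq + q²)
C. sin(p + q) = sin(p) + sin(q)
A, C

Evaluating each claim at the given values:
A. LHS = e^7 ≈ 1097, RHS = e^3 + e^4 ≈ 74.68 → fails here (LHS ≠ RHS)
B. LHS = -37, RHS = -37 → holds here (LHS = RHS)
C. LHS = sin(7) ≈ 0.657, RHS = sin(4) + sin(3) ≈ -0.6157 → fails here (LHS ≠ RHS)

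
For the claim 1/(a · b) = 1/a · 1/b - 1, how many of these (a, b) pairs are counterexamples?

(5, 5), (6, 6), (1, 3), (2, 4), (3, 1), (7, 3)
Testing each pair:
(5, 5): LHS = 1/25, RHS = -24/25 → counterexample
(6, 6): LHS = 1/36, RHS = -35/36 → counterexample
(1, 3): LHS = 1/3, RHS = -2/3 → counterexample
(2, 4): LHS = 1/8, RHS = -7/8 → counterexample
(3, 1): LHS = 1/3, RHS = -2/3 → counterexample
(7, 3): LHS = 1/21, RHS = -20/21 → counterexample

That makes 6 counterexamples.

Answer: 6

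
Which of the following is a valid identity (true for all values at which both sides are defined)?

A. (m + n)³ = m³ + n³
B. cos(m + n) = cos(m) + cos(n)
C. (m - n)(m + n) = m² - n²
C

A: fails at (1, 1) — LHS = 8, RHS = 2.
B: fails at (2, 2) — LHS = cos(4) ≈ -0.6536, RHS = 2·cos(2) ≈ -0.8323.
C: holds — e.g. at (5, 8), both sides equal -39.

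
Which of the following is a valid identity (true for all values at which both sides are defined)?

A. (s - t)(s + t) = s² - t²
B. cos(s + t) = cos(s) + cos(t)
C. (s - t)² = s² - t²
A

A: holds — e.g. at (2, 4), both sides equal -12.
B: fails at (4, 6) — LHS = cos(10) ≈ -0.8391, RHS = cos(4) + cos(6) ≈ 0.3065.
C: fails at (2, 7) — LHS = 25, RHS = -45.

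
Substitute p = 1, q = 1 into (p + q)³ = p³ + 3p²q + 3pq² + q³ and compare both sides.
LHS = (1 + 1)³ = 8
RHS = 1³ + 3·1²·1 + 3·1·1² + 1³ = 8

LHS = RHS: the two sides agree.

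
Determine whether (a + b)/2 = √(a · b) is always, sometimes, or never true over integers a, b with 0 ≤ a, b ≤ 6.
Sometimes true

It holds at (a, b) = (0, 0) (both sides equal 0), but fails at (a, b) = (3, 1) (LHS = 2, RHS = √(3) ≈ 1.732).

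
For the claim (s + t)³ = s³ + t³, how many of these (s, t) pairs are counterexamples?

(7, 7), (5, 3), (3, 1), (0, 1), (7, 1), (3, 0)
Testing each pair:
(7, 7): LHS = 2744, RHS = 686 → counterexample
(5, 3): LHS = 512, RHS = 152 → counterexample
(3, 1): LHS = 64, RHS = 28 → counterexample
(0, 1): LHS = 1, RHS = 1 → satisfies claim
(7, 1): LHS = 512, RHS = 344 → counterexample
(3, 0): LHS = 27, RHS = 27 → satisfies claim

That makes 4 counterexamples.

Answer: 4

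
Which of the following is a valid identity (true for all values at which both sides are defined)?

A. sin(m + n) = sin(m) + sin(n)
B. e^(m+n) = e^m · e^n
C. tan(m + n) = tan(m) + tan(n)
A: fails at (2, 5) — LHS = sin(7) ≈ 0.657, RHS = sin(5) + sin(2) ≈ -0.04963.
B: holds — e.g. at (4, 6), both sides equal e^10 ≈ 22026.5.
C: fails at (4, 5) — LHS = tan(9) ≈ -0.4523, RHS = tan(5) + tan(4) ≈ -2.223.

Answer: B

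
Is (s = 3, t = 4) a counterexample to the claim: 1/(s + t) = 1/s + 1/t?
Yes

Substituting s = 3, t = 4:
LHS = 1/(3 + 4) = 1/7
RHS = 1/3 + 1/4 = 7/12

Since LHS ≠ RHS, this pair disproves the claim.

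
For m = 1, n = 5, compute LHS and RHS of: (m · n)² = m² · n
LHS = (1 · 5)² = 25
RHS = 1² · 5 = 5

LHS ≠ RHS, so the equation does not hold here.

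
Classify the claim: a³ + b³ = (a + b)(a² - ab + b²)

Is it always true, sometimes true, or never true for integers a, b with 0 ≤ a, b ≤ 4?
Always true

The identity holds for every pair in the range. For instance at (a, b) = (4, 1): both sides equal 65.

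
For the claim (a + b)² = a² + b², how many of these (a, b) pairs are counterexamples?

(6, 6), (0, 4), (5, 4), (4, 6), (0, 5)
Testing each pair:
(6, 6): LHS = 144, RHS = 72 → counterexample
(0, 4): LHS = 16, RHS = 16 → satisfies claim
(5, 4): LHS = 81, RHS = 41 → counterexample
(4, 6): LHS = 100, RHS = 52 → counterexample
(0, 5): LHS = 25, RHS = 25 → satisfies claim

That makes 3 counterexamples.

Answer: 3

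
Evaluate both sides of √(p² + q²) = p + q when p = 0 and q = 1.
LHS = √(0² + 1²) = 1
RHS = 0 + 1 = 1

LHS = RHS: the two sides agree.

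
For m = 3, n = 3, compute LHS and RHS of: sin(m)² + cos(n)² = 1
LHS = sin(3)² + cos(3)² = 1
RHS = 1

LHS = RHS: the two sides agree.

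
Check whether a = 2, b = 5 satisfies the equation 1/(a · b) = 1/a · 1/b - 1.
Fails

Substituting a = 2, b = 5:

LHS = 1/(2 · 5) = 1/10
RHS = 1/2 · 1/5 - 1 = -9/10

LHS ≠ RHS, so the equation does not hold at this point.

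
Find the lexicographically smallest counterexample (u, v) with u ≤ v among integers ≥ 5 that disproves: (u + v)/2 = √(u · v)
Substituting (5, 6) into the claim:
LHS = (5 + 6)/2 = 11/2
RHS = √(5 · 6) = √(30) ≈ 5.477

Since LHS ≠ RHS, this pair disproves the claim, and no lexicographically smaller pair (u ≤ v, integers ≥ 5) does.

For instance (5, 12) is also a counterexample (LHS = 17/2, RHS = 2·√(15) ≈ 7.746), but it's lexicographically larger.

Answer: (u, v) = (5, 6)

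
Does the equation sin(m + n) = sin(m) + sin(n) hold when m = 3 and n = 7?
Fails

Substituting m = 3, n = 7:

LHS = sin(3 + 7) = sin(10) ≈ -0.544
RHS = sin(3) + sin(7) ≈ 0.7981

LHS ≠ RHS, so the equation does not hold at this point.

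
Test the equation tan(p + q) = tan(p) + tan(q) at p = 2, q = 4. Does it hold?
Substituting p = 2, q = 4:

LHS = tan(2 + 4) = tan(6) ≈ -0.291
RHS = tan(2) + tan(4) ≈ -1.027

LHS ≠ RHS, so the equation does not hold at this point.

Answer: Fails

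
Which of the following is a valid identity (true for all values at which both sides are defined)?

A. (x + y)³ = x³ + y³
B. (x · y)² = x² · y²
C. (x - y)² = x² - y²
A: fails at (3, 7) — LHS = 1000, RHS = 370.
B: holds — e.g. at (3, 5), both sides equal 225.
C: fails at (2, 7) — LHS = 25, RHS = -45.

Answer: B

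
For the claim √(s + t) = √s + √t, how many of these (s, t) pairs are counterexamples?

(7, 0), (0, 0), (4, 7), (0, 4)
1

Testing each pair:
(7, 0): LHS = √(7) ≈ 2.646, RHS = √(7) ≈ 2.646 → satisfies claim
(0, 0): LHS = 0, RHS = 0 → satisfies claim
(4, 7): LHS = √(11) ≈ 3.317, RHS = 2 + √(7) ≈ 4.646 → counterexample
(0, 4): LHS = 2, RHS = 2 → satisfies claim

That makes 1 counterexample.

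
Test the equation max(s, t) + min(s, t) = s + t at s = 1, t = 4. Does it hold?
Holds

Substituting s = 1, t = 4:

LHS = max(1, 4) + min(1, 4) = 5
RHS = 1 + 4 = 5

LHS = RHS, so the equation holds at this point.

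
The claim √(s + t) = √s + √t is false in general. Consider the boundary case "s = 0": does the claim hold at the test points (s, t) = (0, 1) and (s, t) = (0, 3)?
At (0, 1): LHS = 1, RHS = 1 → equal
At (0, 3): LHS = √(3) ≈ 1.732, RHS = √(3) ≈ 1.732 → equal

So the claim does hold at both of these boundary points, even though it is not an identity.

Answer: Yes, holds at both test points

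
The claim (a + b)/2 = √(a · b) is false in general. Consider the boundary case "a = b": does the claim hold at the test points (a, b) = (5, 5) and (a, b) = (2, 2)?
Yes, holds at both test points

At (5, 5): LHS = 5, RHS = 5 → equal
At (2, 2): LHS = 2, RHS = 2 → equal

So the claim does hold at both of these boundary points, even though it is not an identity.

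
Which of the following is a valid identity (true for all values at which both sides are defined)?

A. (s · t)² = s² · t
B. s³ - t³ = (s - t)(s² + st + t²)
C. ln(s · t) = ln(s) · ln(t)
B

A: fails at (1, 5) — LHS = 25, RHS = 5.
B: holds — e.g. at (2, 4), both sides equal -56.
C: fails at (2, 2) — LHS = ln(4) ≈ 1.386, RHS = ln(2)² ≈ 0.4805.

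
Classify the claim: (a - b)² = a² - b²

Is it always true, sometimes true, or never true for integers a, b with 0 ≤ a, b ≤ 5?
It holds at (a, b) = (5, 0) (both sides equal 25), but fails at (a, b) = (1, 4) (LHS = 9, RHS = -15).

Answer: Sometimes true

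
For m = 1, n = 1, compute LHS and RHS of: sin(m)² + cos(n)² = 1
LHS = sin(1)² + cos(1)² = 1
RHS = 1

LHS = RHS: the two sides agree.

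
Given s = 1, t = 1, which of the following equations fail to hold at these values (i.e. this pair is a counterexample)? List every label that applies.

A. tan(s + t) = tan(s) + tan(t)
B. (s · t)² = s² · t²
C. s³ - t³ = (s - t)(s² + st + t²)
A

Evaluating each claim at the given values:
A. LHS = tan(2) ≈ -2.185, RHS = 2·tan(1) ≈ 3.115 → fails here (LHS ≠ RHS)
B. LHS = 1, RHS = 1 → holds here (LHS = RHS)
C. LHS = 0, RHS = 0 → holds here (LHS = RHS)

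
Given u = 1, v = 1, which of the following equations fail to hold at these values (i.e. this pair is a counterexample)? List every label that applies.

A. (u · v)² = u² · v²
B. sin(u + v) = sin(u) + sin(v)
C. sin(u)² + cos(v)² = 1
Evaluating each claim at the given values:
A. LHS = 1, RHS = 1 → holds here (LHS = RHS)
B. LHS = sin(2) ≈ 0.9093, RHS = 2·sin(1) ≈ 1.683 → fails here (LHS ≠ RHS)
C. LHS = cos(1)² + sin(1)² = 1, RHS = 1 → holds here (LHS = RHS)

Answer: B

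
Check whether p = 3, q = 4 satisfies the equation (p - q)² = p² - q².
Substituting p = 3, q = 4:

LHS = (3 - 4)² = 1
RHS = 3² - 4² = -7

LHS ≠ RHS, so the equation does not hold at this point.

Answer: Fails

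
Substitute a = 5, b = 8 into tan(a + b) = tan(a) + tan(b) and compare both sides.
LHS = tan(5 + 8) = tan(13) ≈ 0.463
RHS = tan(5) + tan(8) ≈ -10.18

LHS ≠ RHS (they differ by about 10.64), so the equation does not hold here.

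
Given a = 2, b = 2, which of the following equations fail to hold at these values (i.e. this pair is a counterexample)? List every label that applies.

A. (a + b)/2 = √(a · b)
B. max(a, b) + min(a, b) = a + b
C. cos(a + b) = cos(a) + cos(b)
C

Evaluating each claim at the given values:
A. LHS = 2, RHS = 2 → holds here (LHS = RHS)
B. LHS = 4, RHS = 4 → holds here (LHS = RHS)
C. LHS = cos(4) ≈ -0.6536, RHS = 2·cos(2) ≈ -0.8323 → fails here (LHS ≠ RHS)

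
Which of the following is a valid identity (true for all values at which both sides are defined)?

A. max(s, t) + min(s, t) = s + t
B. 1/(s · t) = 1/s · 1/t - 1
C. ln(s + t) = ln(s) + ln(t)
A: holds — e.g. at (3, 3), both sides equal 6.
B: fails at (3, 3) — LHS = 1/9, RHS = -8/9.
C: fails at (3, 5) — LHS = ln(8) ≈ 2.079, RHS = ln(3) + ln(5) ≈ 2.708.

Answer: A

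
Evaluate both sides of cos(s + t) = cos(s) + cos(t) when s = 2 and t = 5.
LHS = cos(2 + 5) = cos(7) ≈ 0.7539
RHS = cos(2) + cos(5) ≈ -0.1325

LHS ≠ RHS (they differ by about 0.8864), so the equation does not hold here.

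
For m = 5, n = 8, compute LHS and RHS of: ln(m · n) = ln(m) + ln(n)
LHS = ln(5 · 8) = ln(40) ≈ 3.689
RHS = ln(5) + ln(8) ≈ 3.689

LHS = RHS: the two sides agree.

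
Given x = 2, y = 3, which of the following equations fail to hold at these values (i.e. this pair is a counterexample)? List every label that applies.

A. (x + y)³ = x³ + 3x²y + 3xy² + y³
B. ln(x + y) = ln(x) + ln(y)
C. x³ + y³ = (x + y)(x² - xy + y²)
Evaluating each claim at the given values:
A. LHS = 125, RHS = 125 → holds here (LHS = RHS)
B. LHS = ln(5) ≈ 1.609, RHS = ln(2) + ln(3) ≈ 1.792 → fails here (LHS ≠ RHS)
C. LHS = 35, RHS = 35 → holds here (LHS = RHS)

Answer: B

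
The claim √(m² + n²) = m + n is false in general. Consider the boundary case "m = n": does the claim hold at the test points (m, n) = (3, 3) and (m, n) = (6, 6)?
At (3, 3): LHS = 3·√(2) ≈ 4.243 ≠ RHS = 6
At (6, 6): LHS = 6·√(2) ≈ 8.485 ≠ RHS = 12

Answer: No, fails at both test points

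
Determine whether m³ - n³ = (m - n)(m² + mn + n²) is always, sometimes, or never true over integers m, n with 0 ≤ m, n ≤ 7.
Always true

The identity holds for every pair in the range. For instance at (m, n) = (4, 7): both sides equal -279.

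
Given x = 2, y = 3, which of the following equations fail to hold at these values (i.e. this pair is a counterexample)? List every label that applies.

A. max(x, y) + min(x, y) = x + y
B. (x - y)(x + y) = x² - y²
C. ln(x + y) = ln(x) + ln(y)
Evaluating each claim at the given values:
A. LHS = 5, RHS = 5 → holds here (LHS = RHS)
B. LHS = -5, RHS = -5 → holds here (LHS = RHS)
C. LHS = ln(5) ≈ 1.609, RHS = ln(2) + ln(3) ≈ 1.792 → fails here (LHS ≠ RHS)

Answer: C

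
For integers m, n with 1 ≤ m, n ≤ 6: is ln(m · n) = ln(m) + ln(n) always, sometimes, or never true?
The identity holds for every pair in the range. For instance at (m, n) = (2, 2): both sides equal ln(4) ≈ 1.386.

Answer: Always true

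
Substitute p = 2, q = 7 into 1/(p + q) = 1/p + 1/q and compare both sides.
LHS = 1/(2 + 7) = 1/9
RHS = 1/2 + 1/7 = 9/14

LHS ≠ RHS, so the equation does not hold here.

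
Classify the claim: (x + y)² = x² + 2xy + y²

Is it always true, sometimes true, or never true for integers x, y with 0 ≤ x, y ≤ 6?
Always true

The identity holds for every pair in the range. For instance at (x, y) = (4, 2): both sides equal 36.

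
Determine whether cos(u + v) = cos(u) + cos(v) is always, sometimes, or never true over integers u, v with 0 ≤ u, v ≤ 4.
The claim fails for every pair in the range. For instance at (u, v) = (3, 3): LHS = cos(6) ≈ 0.9602, RHS = 2·cos(3) ≈ -1.98.

Answer: Never true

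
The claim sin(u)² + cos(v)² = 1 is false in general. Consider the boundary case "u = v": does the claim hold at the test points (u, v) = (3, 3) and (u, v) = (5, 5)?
Yes, holds at both test points

At (3, 3): LHS = sin(3)² + cos(3)² = 1, RHS = 1 → equal
At (5, 5): LHS = cos(5)² + sin(5)² = 1, RHS = 1 → equal

So the claim does hold at both of these boundary points, even though it is not an identity.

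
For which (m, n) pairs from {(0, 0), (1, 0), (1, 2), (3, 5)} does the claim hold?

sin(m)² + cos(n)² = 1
Testing each pair:
(0, 0): LHS = 1, RHS = 1 → holds
(1, 0): LHS = sin(1)² + 1 ≈ 1.708, RHS = 1 → fails
(1, 2): LHS = cos(2)² + sin(1)² ≈ 0.8813, RHS = 1 → fails
(3, 5): LHS = sin(3)² + cos(5)² ≈ 0.1004, RHS = 1 → fails

1 of 4 pairs satisfies the claim.

Answer: (0, 0)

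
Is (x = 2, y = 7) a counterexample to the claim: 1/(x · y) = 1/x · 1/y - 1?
Yes

Substituting x = 2, y = 7:
LHS = 1/(2 · 7) = 1/14
RHS = 1/2 · 1/7 - 1 = -13/14

Since LHS ≠ RHS, this pair disproves the claim.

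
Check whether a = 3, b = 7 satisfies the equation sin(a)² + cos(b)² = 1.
Fails

Substituting a = 3, b = 7:

LHS = sin(3)² + cos(7)² ≈ 0.5883
RHS = 1

LHS ≠ RHS, so the equation does not hold at this point.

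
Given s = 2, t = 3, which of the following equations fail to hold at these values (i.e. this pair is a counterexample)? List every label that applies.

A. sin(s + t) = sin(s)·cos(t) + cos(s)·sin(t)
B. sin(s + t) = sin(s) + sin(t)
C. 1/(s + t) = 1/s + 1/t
B, C

Evaluating each claim at the given values:
A. LHS = sin(5) ≈ -0.9589, RHS = sin(2)·cos(3) + sin(3)·cos(2) ≈ -0.9589 → holds here (LHS = RHS)
B. LHS = sin(5) ≈ -0.9589, RHS = sin(3) + sin(2) ≈ 1.05 → fails here (LHS ≠ RHS)
C. LHS = 1/5, RHS = 5/6 → fails here (LHS ≠ RHS)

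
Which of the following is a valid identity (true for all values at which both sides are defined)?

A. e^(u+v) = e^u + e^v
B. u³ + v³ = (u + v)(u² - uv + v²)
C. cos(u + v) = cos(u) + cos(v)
A: fails at (1, 3) — LHS = e^4 ≈ 54.6, RHS = e + e^3 ≈ 22.8.
B: holds — e.g. at (1, 1), both sides equal 2.
C: fails at (3, 4) — LHS = cos(7) ≈ 0.7539, RHS = cos(3) + cos(4) ≈ -1.644.

Answer: B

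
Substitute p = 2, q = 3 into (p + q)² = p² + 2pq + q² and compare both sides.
LHS = (2 + 3)² = 25
RHS = 2² + 2·2·3 + 3² = 25

LHS = RHS: the two sides agree.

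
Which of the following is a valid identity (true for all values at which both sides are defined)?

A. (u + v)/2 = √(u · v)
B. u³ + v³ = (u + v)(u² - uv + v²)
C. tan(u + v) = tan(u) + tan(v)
A: fails at (4, 5) — LHS = 9/2, RHS = 2·√(5) ≈ 4.472.
B: holds — e.g. at (5, 5), both sides equal 250.
C: fails at (4, 6) — LHS = tan(10) ≈ 0.6484, RHS = tan(6) + tan(4) ≈ 0.8668.

Answer: B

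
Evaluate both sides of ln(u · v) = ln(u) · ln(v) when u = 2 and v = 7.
LHS = ln(2 · 7) = ln(14) ≈ 2.639
RHS = ln(2) · ln(7) ≈ 1.349

LHS ≠ RHS (they differ by about 1.29), so the equation does not hold here.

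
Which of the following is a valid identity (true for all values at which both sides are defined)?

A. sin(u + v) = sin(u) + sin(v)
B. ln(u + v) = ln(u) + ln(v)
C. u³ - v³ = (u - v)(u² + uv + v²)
A: fails at (5, 5) — LHS = sin(10) ≈ -0.544, RHS = 2·sin(5) ≈ -1.918.
B: fails at (1, 3) — LHS = ln(4) ≈ 1.386, RHS = ln(3) ≈ 1.099.
C: holds — e.g. at (1, 4), both sides equal -63.

Answer: C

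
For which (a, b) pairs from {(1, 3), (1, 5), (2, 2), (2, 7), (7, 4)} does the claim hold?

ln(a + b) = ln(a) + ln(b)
Testing each pair:
(1, 3): LHS = ln(4) ≈ 1.386, RHS = ln(3) ≈ 1.099 → fails
(1, 5): LHS = ln(6) ≈ 1.792, RHS = ln(5) ≈ 1.609 → fails
(2, 2): LHS = ln(4) ≈ 1.386, RHS = 2·ln(2) ≈ 1.386 → holds
(2, 7): LHS = ln(9) ≈ 2.197, RHS = ln(2) + ln(7) ≈ 2.639 → fails
(7, 4): LHS = ln(11) ≈ 2.398, RHS = ln(4) + ln(7) ≈ 3.332 → fails

1 of 5 pairs satisfies the claim.

Answer: (2, 2)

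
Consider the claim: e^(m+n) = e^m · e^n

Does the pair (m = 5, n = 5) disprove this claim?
Substituting m = 5, n = 5:
LHS = e^(5+5) = e^10 ≈ 22026.5
RHS = e^5 · e^5 = e^10 ≈ 22026.5

The sides agree, so this pair does not disprove the claim.

Answer: No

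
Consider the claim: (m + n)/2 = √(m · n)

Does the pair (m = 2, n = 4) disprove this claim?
Substituting m = 2, n = 4:
LHS = (2 + 4)/2 = 3
RHS = √(2 · 4) = 2·√(2) ≈ 2.828

Since LHS ≠ RHS, this pair disproves the claim.

Answer: Yes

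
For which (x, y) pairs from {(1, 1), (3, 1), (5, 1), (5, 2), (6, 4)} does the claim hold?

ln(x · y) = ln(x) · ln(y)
(1, 1)

Testing each pair:
(1, 1): LHS = 0, RHS = 0 → holds
(3, 1): LHS = ln(3) ≈ 1.099, RHS = 0 → fails
(5, 1): LHS = ln(5) ≈ 1.609, RHS = 0 → fails
(5, 2): LHS = ln(10) ≈ 2.303, RHS = ln(2)·ln(5) ≈ 1.116 → fails
(6, 4): LHS = ln(24) ≈ 3.178, RHS = ln(4)·ln(6) ≈ 2.484 → fails

1 of 5 pairs satisfies the claim.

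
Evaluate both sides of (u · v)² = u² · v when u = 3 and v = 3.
LHS = (3 · 3)² = 81
RHS = 3² · 3 = 27

LHS ≠ RHS, so the equation does not hold here.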